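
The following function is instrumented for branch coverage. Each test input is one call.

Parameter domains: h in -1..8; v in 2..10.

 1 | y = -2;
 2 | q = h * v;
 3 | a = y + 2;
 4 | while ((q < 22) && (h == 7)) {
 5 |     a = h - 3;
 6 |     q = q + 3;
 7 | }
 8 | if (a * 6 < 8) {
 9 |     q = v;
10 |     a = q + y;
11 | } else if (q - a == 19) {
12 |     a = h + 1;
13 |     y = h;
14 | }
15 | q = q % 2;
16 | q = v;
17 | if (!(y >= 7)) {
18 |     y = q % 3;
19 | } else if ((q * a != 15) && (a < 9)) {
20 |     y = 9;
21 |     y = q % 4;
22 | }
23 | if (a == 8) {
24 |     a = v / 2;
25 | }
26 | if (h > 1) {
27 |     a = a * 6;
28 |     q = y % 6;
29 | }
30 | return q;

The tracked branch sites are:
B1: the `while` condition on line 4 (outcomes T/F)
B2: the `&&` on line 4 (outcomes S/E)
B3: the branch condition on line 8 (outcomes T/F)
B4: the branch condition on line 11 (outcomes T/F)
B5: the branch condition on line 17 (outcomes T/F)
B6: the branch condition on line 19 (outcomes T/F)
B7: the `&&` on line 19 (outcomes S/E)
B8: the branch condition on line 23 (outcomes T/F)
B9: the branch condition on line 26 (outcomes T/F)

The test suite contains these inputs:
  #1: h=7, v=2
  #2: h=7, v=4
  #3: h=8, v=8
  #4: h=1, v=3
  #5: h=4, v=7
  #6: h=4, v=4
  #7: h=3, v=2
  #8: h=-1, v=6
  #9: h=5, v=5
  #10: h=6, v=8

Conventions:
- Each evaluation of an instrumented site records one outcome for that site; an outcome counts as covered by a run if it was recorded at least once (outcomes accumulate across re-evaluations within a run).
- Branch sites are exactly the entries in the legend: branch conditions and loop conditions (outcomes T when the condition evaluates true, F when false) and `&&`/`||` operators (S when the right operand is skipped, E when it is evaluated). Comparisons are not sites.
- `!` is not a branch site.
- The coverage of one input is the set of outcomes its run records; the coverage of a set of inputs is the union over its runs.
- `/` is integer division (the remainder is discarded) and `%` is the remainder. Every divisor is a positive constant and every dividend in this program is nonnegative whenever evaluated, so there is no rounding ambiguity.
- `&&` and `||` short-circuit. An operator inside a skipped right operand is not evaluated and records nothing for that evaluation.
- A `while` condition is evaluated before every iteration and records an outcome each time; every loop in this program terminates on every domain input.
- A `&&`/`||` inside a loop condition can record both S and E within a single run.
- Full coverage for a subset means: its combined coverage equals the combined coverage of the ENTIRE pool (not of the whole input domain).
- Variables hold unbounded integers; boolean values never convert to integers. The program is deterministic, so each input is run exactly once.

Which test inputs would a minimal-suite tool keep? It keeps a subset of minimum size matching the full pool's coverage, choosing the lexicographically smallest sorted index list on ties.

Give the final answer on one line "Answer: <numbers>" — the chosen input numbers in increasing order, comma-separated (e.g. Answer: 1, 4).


test 1 (h=7, v=2) fires B2->E, B1->T, B2->E, B1->T, B2->E, B1->T, B2->S, B1->F, B3->F, B4->T, B5->F, B7->E, B6->T, B8->T, ...; hits B1=T, B1=F, B2=S, B2=E, B3=F, B4=T, B5=F, B6=T, B7=E, B8=T, B9=T
test 2 (h=7, v=4) fires B2->S, B1->F, B3->T, B5->T, B8->F, B9->T; hits B1=F, B2=S, B3=T, B5=T, B8=F, B9=T
test 3 (h=8, v=8) fires B2->S, B1->F, B3->T, B5->T, B8->F, B9->T; hits B1=F, B2=S, B3=T, B5=T, B8=F, B9=T
test 4 (h=1, v=3) fires B2->E, B1->F, B3->T, B5->T, B8->F, B9->F; hits B1=F, B2=E, B3=T, B5=T, B8=F, B9=F
test 5 (h=4, v=7) fires B2->S, B1->F, B3->T, B5->T, B8->F, B9->T; hits B1=F, B2=S, B3=T, B5=T, B8=F, B9=T
test 6 (h=4, v=4) fires B2->E, B1->F, B3->T, B5->T, B8->F, B9->T; hits B1=F, B2=E, B3=T, B5=T, B8=F, B9=T
test 7 (h=3, v=2) fires B2->E, B1->F, B3->T, B5->T, B8->F, B9->T; hits B1=F, B2=E, B3=T, B5=T, B8=F, B9=T
test 8 (h=-1, v=6) fires B2->E, B1->F, B3->T, B5->T, B8->F, B9->F; hits B1=F, B2=E, B3=T, B5=T, B8=F, B9=F
test 9 (h=5, v=5) fires B2->S, B1->F, B3->T, B5->T, B8->F, B9->T; hits B1=F, B2=S, B3=T, B5=T, B8=F, B9=T
test 10 (h=6, v=8) fires B2->S, B1->F, B3->T, B5->T, B8->F, B9->T; hits B1=F, B2=S, B3=T, B5=T, B8=F, B9=T
together the pool reaches 15 outcomes: B1=T, B1=F, B2=S, B2=E, B3=T, B3=F, B4=T, B5=T, B5=F, B6=T, B7=E, B8=T, B8=F, B9=T, B9=F
no size-1 subset reaches all 15 outcomes (best union: 11/15)
at size 2, {1, 4} reaches all 15 outcomes; every lexicographically earlier size-2 subset fails
Answer: 1, 4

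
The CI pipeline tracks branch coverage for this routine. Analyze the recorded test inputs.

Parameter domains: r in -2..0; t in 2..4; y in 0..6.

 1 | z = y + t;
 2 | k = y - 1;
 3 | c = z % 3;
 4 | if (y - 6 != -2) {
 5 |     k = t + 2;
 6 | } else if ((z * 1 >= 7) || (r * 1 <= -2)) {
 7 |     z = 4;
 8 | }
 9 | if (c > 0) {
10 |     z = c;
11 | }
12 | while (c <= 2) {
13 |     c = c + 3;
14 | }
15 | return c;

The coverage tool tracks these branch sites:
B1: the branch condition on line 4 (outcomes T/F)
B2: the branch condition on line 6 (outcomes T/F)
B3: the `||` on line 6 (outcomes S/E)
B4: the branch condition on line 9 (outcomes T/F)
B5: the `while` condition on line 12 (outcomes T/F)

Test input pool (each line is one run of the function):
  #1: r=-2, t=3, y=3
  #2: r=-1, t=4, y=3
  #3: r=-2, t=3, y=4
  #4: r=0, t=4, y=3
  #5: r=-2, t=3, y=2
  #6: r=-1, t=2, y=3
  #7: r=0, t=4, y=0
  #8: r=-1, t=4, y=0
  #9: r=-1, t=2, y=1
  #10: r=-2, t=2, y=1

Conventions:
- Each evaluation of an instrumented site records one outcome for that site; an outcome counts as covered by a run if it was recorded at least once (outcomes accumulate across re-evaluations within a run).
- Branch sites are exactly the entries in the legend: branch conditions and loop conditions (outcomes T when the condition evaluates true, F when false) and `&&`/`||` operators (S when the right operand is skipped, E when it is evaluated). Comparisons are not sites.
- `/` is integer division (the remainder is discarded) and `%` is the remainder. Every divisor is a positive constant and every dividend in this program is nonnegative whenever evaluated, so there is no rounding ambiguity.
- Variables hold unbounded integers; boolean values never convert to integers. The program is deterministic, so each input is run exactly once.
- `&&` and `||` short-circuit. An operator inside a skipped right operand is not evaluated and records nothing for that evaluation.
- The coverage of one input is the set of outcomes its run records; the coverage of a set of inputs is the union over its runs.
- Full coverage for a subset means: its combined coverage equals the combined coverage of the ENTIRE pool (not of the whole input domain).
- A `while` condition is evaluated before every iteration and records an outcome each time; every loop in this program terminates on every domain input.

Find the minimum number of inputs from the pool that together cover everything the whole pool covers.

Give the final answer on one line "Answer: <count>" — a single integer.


#1 (r=-2, t=3, y=3) -> B1->T, B4->F, B5->T, B5->F; covered: B1=T, B4=F, B5=T, B5=F
#2 (r=-1, t=4, y=3) -> B1->T, B4->T, B5->T, B5->F; covered: B1=T, B4=T, B5=T, B5=F
#3 (r=-2, t=3, y=4) -> B1->F, B3->S, B2->T, B4->T, B5->T, B5->F; covered: B1=F, B2=T, B3=S, B4=T, B5=T, B5=F
#4 (r=0, t=4, y=3) -> B1->T, B4->T, B5->T, B5->F; covered: B1=T, B4=T, B5=T, B5=F
#5 (r=-2, t=3, y=2) -> B1->T, B4->T, B5->T, B5->F; covered: B1=T, B4=T, B5=T, B5=F
#6 (r=-1, t=2, y=3) -> B1->T, B4->T, B5->T, B5->F; covered: B1=T, B4=T, B5=T, B5=F
#7 (r=0, t=4, y=0) -> B1->T, B4->T, B5->T, B5->F; covered: B1=T, B4=T, B5=T, B5=F
#8 (r=-1, t=4, y=0) -> B1->T, B4->T, B5->T, B5->F; covered: B1=T, B4=T, B5=T, B5=F
#9 (r=-1, t=2, y=1) -> B1->T, B4->F, B5->T, B5->F; covered: B1=T, B4=F, B5=T, B5=F
#10 (r=-2, t=2, y=1) -> B1->T, B4->F, B5->T, B5->F; covered: B1=T, B4=F, B5=T, B5=F
the full pool covers 8 outcomes: B1=T, B1=F, B2=T, B3=S, B4=T, B4=F, B5=T, B5=F
no size-1 subset reaches all 8 outcomes (best union: 6/8)
at size 2, {1, 3} reaches all 8 outcomes; every lexicographically earlier size-2 subset fails
Answer: 2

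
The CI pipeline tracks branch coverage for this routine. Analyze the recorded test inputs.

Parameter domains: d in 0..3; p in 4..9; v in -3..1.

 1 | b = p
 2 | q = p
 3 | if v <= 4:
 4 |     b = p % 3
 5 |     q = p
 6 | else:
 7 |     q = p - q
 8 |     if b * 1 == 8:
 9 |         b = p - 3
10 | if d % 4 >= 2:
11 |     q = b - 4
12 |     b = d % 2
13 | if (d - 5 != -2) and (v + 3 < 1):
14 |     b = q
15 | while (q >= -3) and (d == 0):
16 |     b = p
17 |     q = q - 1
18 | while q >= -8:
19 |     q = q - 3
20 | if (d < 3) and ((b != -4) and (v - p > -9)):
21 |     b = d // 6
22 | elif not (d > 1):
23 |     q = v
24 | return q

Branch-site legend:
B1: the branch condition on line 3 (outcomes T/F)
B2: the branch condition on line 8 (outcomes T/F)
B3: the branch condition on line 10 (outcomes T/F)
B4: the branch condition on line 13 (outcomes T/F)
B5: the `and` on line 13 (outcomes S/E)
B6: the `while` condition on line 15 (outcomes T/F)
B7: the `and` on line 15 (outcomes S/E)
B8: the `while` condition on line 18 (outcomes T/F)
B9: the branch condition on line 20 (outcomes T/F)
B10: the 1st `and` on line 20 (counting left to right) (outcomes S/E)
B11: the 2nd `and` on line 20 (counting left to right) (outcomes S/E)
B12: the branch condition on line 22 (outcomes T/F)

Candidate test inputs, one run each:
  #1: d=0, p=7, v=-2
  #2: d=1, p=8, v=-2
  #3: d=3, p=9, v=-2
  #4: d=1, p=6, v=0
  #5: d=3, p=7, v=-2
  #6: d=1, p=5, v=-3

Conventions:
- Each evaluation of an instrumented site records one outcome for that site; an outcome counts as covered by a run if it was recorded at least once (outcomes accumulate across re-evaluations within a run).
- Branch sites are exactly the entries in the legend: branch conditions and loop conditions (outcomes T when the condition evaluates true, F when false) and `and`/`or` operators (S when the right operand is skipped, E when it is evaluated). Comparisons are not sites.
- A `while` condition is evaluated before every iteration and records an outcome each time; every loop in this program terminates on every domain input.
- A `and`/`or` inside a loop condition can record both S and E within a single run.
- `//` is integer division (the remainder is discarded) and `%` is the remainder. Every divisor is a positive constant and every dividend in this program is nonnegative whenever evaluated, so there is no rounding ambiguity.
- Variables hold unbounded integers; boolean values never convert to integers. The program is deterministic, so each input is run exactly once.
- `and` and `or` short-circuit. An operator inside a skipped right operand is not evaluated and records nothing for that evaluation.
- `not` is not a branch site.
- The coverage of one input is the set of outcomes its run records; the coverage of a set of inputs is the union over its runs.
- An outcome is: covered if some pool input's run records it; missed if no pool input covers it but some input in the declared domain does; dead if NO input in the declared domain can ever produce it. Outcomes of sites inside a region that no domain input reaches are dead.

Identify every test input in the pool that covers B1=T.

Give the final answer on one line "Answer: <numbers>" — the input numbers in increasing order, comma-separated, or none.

input #1 (d=0, p=7, v=-2): produces B1=T
input #2 (d=1, p=8, v=-2): produces B1=T
input #3 (d=3, p=9, v=-2): produces B1=T
input #4 (d=1, p=6, v=0): produces B1=T
input #5 (d=3, p=7, v=-2): produces B1=T
input #6 (d=1, p=5, v=-3): produces B1=T

Answer: 1, 2, 3, 4, 5, 6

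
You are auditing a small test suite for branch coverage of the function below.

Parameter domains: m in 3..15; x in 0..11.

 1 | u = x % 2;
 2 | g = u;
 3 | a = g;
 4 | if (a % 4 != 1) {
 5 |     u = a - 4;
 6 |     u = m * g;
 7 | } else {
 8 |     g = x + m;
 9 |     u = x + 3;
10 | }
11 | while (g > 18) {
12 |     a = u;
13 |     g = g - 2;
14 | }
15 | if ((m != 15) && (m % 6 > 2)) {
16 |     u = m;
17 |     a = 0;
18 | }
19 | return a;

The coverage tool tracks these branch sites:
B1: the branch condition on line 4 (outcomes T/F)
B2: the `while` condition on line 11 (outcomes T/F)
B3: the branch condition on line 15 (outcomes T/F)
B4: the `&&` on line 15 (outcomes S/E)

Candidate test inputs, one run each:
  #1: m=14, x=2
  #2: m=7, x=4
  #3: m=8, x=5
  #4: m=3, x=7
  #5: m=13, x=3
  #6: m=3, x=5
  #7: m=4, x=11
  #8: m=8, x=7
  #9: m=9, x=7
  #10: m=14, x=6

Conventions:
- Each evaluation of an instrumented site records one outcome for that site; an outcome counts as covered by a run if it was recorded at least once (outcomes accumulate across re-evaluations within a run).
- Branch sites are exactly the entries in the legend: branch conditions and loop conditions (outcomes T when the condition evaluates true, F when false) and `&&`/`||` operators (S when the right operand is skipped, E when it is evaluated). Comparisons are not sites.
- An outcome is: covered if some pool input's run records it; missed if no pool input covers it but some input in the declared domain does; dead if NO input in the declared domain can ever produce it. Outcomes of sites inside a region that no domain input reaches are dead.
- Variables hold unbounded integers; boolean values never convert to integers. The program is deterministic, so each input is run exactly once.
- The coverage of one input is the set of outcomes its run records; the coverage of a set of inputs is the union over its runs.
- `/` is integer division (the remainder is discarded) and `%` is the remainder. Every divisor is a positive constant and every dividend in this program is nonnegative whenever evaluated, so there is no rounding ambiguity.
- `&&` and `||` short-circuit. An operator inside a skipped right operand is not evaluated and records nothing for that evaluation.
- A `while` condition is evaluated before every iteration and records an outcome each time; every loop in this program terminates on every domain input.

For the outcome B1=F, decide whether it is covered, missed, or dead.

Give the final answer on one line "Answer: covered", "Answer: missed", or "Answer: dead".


B1=F is recorded by pool input(s) 3, 4, 5, 6, 7, 8, 9 -> covered
Answer: covered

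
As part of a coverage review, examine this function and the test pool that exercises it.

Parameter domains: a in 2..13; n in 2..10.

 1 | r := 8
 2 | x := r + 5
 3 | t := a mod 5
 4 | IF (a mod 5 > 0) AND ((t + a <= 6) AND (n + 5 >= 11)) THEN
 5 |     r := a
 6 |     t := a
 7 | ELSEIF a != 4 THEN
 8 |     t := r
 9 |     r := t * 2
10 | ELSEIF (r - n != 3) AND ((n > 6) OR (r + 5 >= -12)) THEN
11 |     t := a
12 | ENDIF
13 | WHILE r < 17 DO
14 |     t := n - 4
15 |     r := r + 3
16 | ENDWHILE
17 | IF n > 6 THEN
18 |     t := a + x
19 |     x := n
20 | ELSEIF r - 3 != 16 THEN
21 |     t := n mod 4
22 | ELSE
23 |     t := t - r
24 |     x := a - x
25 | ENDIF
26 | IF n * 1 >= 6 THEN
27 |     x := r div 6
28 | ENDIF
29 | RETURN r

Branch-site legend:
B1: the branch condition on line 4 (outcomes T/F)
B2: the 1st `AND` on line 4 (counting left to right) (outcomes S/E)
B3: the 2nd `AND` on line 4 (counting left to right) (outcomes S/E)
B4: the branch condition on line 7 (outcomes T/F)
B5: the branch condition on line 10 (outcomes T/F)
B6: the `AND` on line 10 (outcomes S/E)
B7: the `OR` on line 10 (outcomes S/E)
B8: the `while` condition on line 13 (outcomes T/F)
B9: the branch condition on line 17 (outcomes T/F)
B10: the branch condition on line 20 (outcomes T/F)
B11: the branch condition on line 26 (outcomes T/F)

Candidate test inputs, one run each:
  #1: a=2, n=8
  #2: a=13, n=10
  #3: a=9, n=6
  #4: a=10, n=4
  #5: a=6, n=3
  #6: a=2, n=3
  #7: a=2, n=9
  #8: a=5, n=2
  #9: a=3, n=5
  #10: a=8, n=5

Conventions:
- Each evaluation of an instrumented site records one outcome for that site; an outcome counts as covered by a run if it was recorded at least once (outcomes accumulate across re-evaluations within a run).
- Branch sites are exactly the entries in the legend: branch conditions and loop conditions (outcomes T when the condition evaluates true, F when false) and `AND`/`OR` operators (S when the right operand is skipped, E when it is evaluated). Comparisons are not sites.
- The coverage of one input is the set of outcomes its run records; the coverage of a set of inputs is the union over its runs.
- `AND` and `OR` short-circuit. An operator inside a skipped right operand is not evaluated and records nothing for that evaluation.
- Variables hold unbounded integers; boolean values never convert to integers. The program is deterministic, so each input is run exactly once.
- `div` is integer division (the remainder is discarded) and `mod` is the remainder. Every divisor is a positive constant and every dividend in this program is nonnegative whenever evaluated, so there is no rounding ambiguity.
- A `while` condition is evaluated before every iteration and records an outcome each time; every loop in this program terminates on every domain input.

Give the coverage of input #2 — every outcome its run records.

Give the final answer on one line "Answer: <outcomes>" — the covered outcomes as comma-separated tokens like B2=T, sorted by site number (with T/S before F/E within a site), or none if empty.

Event log for input #2 (a=13, n=10):
  B2->E, B3->S, B1->F, B4->T, B8->T, B8->F, B9->T, B11->T
deduplicating events, the covered set is: B1=F, B2=E, B3=S, B4=T, B8=T, B8=F, B9=T, B11=T

Answer: B1=F, B2=E, B3=S, B4=T, B8=T, B8=F, B9=T, B11=T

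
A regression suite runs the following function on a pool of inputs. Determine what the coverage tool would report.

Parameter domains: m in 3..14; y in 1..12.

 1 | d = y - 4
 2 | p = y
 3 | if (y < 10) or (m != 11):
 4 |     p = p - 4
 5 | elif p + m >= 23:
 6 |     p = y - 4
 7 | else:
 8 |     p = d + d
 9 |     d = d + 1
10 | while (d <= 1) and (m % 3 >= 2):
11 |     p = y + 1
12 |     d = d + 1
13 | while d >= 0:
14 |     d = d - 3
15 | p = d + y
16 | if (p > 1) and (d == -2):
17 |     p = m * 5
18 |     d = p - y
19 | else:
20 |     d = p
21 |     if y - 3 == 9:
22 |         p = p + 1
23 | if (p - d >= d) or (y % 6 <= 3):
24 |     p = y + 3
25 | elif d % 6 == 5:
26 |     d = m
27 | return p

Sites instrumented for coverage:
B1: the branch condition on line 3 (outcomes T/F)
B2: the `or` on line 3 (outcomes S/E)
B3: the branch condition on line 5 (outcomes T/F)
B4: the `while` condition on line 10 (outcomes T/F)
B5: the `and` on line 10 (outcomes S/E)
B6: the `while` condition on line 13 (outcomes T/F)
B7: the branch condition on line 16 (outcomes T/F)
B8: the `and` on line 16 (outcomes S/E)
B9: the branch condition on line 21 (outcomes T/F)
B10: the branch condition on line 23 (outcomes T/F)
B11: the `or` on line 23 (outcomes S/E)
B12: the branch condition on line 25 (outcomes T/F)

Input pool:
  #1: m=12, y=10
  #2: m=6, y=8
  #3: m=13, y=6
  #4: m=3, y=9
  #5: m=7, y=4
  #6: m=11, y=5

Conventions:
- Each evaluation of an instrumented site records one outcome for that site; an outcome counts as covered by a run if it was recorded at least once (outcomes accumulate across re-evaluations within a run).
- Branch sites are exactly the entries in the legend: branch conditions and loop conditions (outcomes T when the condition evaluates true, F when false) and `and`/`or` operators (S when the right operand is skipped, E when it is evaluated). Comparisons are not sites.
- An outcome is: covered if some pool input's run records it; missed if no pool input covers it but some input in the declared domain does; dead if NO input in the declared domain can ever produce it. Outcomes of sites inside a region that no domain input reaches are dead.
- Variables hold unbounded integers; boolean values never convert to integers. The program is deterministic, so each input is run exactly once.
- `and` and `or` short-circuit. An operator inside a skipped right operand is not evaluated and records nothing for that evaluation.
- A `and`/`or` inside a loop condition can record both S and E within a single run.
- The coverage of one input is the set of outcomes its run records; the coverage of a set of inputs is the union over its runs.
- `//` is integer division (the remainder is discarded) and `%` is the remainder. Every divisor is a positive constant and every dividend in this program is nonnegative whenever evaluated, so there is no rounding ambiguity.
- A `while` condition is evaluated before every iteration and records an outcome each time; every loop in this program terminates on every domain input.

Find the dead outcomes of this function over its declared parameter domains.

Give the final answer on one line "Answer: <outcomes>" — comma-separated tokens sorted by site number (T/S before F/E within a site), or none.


running all 144 domain inputs and tallying outcomes:
  reachable outcomes have witnesses, e.g. B1=T (e.g. m=3, y=1), B1=F (e.g. m=11, y=10), B2=S (e.g. m=3, y=1), B2=E (e.g. m=3, y=10)
Answer: none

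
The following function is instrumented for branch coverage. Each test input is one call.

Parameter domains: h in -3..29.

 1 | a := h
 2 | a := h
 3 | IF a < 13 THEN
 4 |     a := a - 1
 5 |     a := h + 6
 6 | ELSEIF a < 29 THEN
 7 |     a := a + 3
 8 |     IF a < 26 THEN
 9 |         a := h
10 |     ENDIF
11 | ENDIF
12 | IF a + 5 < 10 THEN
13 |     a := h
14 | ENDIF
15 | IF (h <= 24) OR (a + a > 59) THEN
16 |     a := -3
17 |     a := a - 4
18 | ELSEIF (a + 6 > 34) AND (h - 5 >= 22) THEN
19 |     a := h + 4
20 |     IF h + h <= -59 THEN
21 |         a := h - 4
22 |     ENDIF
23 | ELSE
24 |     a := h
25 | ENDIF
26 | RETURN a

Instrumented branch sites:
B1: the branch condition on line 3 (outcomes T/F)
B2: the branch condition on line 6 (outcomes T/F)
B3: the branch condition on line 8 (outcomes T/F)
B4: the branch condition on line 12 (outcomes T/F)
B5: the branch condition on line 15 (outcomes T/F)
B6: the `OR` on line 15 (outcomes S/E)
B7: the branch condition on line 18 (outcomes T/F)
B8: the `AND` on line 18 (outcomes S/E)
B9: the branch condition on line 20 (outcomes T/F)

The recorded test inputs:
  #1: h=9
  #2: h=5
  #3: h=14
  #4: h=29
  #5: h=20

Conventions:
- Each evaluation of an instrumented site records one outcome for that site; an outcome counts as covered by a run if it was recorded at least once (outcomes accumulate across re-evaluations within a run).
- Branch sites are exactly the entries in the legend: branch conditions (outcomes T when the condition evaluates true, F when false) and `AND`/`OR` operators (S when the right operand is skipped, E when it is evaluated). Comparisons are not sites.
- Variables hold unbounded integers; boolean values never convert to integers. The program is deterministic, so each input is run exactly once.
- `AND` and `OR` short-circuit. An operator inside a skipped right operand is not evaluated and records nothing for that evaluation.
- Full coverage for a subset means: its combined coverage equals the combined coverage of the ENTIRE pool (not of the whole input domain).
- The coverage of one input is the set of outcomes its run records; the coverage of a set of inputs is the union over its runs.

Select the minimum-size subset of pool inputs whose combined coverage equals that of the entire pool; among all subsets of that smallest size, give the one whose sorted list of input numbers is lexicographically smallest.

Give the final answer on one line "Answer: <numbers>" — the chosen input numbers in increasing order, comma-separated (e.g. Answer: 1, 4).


run #1 (h=9) runs B1->T, B4->F, B6->S, B5->T; records B1=T, B4=F, B5=T, B6=S
run #2 (h=5) runs B1->T, B4->F, B6->S, B5->T; records B1=T, B4=F, B5=T, B6=S
run #3 (h=14) runs B1->F, B2->T, B3->T, B4->F, B6->S, B5->T; records B1=F, B2=T, B3=T, B4=F, B5=T, B6=S
run #4 (h=29) runs B1->F, B2->F, B4->F, B6->E, B5->F, B8->E, B7->T, B9->F; records B1=F, B2=F, B4=F, B5=F, B6=E, B7=T, B8=E, B9=F
run #5 (h=20) runs B1->F, B2->T, B3->T, B4->F, B6->S, B5->T; records B1=F, B2=T, B3=T, B4=F, B5=T, B6=S
union over all inputs: B1=T, B1=F, B2=T, B2=F, B3=T, B4=F, B5=T, B5=F, B6=S, B6=E, B7=T, B8=E, B9=F (13 outcomes)
every size-1 subset falls short of the 13 outcomes (best: 8/13)
every size-2 subset falls short of the 13 outcomes (best: 12/13)
inputs {1, 3, 4} (size 3) cover everything; no size-3 subset with a lexicographically smaller index list covers all 13
Answer: 1, 3, 4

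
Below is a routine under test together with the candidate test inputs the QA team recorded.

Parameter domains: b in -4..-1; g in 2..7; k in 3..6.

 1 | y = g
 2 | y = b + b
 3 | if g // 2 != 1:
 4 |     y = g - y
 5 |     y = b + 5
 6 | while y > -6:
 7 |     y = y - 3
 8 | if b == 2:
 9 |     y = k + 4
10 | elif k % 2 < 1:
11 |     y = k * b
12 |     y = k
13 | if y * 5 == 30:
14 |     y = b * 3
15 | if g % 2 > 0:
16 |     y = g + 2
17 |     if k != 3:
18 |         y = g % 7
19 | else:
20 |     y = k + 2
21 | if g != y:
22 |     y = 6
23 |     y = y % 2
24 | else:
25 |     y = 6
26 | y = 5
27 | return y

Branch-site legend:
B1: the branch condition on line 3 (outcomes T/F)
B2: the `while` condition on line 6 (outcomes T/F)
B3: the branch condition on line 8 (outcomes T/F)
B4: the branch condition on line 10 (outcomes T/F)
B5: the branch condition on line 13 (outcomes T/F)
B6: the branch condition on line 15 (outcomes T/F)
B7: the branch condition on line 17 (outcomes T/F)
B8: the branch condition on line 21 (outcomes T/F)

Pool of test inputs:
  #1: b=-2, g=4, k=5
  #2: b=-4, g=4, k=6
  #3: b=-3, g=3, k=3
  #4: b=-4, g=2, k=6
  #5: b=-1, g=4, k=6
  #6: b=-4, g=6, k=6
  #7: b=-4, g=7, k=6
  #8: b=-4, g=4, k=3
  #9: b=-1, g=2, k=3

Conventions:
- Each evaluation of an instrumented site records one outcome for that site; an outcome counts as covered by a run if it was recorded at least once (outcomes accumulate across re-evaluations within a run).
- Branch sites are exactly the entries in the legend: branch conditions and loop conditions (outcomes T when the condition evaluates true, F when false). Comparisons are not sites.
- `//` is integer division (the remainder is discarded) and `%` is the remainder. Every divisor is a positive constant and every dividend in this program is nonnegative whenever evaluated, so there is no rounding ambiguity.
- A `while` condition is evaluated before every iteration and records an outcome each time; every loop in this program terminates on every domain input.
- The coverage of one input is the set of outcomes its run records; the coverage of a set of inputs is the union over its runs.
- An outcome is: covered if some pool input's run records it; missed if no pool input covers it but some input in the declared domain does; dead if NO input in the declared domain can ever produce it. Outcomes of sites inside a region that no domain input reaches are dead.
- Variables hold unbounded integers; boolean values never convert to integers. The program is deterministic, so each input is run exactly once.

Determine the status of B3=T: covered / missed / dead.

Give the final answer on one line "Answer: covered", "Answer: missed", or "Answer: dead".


no pool input records B3=T
checking all 96 inputs in the declared domain: B3=T is never recorded -> dead
Answer: dead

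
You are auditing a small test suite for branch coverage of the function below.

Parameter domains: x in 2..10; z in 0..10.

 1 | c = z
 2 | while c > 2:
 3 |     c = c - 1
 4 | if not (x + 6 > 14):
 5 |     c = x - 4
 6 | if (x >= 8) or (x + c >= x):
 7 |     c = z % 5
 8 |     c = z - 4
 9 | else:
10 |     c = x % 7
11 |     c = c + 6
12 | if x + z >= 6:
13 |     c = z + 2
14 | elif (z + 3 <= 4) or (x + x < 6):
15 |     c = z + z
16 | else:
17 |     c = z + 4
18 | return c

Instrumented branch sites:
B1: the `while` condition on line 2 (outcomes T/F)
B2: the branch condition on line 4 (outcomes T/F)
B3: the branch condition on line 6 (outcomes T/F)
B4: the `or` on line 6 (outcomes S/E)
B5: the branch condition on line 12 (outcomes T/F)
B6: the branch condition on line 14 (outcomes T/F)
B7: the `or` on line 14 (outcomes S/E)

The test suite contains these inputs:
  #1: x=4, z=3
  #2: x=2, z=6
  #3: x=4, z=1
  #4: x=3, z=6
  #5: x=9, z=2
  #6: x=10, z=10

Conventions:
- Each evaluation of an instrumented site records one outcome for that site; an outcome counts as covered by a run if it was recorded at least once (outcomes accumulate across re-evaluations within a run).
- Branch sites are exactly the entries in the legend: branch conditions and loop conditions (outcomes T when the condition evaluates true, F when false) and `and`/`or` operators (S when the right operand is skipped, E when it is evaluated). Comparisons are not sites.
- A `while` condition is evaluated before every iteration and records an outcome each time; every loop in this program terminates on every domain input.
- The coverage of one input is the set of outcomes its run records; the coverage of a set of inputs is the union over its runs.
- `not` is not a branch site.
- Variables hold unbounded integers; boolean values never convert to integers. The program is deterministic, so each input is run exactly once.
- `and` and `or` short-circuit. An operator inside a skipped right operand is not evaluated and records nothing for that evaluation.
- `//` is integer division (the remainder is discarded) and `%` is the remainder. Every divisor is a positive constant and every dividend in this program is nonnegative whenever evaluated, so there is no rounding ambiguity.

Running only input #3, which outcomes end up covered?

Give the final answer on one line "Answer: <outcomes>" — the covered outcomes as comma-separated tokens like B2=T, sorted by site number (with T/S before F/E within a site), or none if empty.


Simulating input #3 (x=4, z=1) step by step:
  B1->F, B2->T, B4->E, B3->T, B5->F, B7->S, B6->T
distinct outcomes covered: B1=F, B2=T, B3=T, B4=E, B5=F, B6=T, B7=S
Answer: B1=F, B2=T, B3=T, B4=E, B5=F, B6=T, B7=S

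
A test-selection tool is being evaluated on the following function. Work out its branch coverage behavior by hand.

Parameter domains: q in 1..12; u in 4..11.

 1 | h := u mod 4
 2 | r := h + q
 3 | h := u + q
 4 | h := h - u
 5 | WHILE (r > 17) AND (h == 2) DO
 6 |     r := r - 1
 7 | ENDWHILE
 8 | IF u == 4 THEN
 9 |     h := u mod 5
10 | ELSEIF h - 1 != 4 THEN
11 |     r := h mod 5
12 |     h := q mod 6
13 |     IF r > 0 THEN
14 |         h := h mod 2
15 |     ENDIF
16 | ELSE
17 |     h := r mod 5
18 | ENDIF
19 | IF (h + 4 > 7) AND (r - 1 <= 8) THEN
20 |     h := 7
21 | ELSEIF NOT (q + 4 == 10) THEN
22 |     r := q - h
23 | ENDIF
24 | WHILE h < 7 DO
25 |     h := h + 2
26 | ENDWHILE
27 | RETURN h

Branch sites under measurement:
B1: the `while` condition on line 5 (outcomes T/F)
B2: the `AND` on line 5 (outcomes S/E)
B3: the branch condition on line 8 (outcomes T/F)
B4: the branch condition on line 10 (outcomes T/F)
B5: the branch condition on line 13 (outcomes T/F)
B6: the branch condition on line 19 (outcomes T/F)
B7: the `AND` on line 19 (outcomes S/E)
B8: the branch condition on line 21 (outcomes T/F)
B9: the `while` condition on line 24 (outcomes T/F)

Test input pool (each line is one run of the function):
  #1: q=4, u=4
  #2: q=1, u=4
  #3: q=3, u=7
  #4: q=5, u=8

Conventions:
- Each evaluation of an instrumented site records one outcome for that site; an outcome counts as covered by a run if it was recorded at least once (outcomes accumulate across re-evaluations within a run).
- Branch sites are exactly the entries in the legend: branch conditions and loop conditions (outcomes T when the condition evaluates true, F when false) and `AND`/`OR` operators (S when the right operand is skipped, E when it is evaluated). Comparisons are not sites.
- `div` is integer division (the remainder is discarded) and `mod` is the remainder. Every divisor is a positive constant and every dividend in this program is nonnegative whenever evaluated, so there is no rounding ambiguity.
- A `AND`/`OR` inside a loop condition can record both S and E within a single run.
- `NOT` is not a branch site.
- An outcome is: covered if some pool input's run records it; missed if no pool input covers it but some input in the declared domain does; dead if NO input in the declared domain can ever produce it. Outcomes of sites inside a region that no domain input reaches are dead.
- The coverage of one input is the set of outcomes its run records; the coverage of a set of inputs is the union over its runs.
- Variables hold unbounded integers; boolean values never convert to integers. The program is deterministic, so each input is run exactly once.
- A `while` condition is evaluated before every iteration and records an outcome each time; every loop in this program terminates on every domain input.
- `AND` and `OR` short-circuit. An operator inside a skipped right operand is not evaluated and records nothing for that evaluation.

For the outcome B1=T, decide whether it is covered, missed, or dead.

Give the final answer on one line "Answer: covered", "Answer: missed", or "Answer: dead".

no pool input records B1=T
checking all 96 inputs in the declared domain: B1=T is never recorded -> dead

Answer: dead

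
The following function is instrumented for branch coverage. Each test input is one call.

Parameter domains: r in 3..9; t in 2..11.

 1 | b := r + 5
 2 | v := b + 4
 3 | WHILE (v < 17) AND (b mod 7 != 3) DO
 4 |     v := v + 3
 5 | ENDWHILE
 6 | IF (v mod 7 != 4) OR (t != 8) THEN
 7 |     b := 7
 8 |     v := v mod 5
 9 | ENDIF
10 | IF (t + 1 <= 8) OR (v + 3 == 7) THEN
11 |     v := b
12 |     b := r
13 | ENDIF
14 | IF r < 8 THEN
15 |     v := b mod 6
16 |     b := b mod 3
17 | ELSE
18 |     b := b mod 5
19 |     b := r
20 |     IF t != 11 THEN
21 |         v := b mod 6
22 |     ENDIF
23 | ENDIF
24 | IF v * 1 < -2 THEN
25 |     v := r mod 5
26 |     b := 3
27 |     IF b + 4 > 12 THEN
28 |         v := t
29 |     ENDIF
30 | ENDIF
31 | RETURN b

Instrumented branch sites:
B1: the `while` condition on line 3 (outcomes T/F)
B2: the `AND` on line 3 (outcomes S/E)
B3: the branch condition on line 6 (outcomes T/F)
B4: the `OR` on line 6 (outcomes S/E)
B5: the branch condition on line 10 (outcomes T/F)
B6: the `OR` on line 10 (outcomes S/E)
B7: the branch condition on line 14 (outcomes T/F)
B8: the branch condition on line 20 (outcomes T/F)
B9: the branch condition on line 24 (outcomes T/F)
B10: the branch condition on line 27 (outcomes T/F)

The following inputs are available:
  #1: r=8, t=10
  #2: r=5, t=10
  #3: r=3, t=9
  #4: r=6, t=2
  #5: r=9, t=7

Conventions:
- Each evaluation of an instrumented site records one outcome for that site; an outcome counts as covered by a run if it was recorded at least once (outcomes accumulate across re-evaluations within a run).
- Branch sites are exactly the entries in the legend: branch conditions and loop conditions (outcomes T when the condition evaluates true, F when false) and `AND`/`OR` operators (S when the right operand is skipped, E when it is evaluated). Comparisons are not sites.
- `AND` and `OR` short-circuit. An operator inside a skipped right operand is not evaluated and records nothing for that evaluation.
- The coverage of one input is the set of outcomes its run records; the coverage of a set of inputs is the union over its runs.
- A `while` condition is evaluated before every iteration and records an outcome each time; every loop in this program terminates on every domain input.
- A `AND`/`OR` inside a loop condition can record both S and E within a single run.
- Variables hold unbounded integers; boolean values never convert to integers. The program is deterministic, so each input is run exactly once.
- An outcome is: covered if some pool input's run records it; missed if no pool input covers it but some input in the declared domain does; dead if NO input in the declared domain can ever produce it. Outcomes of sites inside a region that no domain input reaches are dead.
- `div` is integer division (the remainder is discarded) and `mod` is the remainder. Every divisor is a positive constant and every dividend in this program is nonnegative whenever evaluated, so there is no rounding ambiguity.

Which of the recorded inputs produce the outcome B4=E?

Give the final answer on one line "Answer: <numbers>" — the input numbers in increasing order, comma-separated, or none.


input #1 (r=8, t=10): does not record B4=E
input #2 (r=5, t=10): does not record B4=E
input #3 (r=3, t=9): records B4=E
input #4 (r=6, t=2): records B4=E
input #5 (r=9, t=7): records B4=E
Answer: 3, 4, 5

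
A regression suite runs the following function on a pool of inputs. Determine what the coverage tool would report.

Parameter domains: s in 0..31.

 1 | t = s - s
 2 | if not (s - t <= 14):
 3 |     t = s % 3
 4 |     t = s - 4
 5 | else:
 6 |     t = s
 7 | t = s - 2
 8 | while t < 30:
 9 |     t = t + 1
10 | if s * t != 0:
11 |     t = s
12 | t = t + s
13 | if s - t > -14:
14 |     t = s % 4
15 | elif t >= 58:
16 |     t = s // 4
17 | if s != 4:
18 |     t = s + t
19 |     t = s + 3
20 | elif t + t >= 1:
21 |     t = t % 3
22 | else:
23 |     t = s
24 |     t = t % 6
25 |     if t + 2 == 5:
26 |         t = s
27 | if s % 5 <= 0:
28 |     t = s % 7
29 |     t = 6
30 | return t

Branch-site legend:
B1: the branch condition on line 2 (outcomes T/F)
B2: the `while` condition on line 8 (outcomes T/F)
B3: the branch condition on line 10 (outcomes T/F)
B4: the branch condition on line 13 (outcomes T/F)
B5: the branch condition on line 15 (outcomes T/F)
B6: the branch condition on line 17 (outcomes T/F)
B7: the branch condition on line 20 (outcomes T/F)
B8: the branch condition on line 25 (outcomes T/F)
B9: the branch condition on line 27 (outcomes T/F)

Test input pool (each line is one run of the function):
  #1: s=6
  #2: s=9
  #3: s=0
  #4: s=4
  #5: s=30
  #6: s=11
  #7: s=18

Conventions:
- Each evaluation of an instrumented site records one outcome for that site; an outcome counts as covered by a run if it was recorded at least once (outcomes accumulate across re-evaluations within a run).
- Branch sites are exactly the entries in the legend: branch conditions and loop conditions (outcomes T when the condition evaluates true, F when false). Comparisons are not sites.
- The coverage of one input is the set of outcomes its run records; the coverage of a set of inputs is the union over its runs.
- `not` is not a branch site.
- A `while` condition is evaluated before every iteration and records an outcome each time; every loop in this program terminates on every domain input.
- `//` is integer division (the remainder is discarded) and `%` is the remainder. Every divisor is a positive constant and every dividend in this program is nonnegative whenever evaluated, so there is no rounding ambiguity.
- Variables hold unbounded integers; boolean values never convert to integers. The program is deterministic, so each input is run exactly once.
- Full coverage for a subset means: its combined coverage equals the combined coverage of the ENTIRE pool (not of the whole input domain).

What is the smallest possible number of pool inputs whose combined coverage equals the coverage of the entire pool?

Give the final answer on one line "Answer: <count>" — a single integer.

input #1, s=6: outcomes B1=F, B2=T, B2=F, B3=T, B4=T, B6=T, B9=F
input #2, s=9: outcomes B1=F, B2=T, B2=F, B3=T, B4=T, B6=T, B9=F
input #3, s=0: outcomes B1=F, B2=T, B2=F, B3=F, B4=F, B5=F, B6=T, B9=T
input #4, s=4: outcomes B1=F, B2=T, B2=F, B3=T, B4=T, B6=F, B7=F, B8=F, B9=F
input #5, s=30: outcomes B1=T, B2=T, B2=F, B3=T, B4=F, B5=T, B6=T, B9=T
input #6, s=11: outcomes B1=F, B2=T, B2=F, B3=T, B4=T, B6=T, B9=F
input #7, s=18: outcomes B1=T, B2=T, B2=F, B3=T, B4=F, B5=F, B6=T, B9=F
union over all inputs: B1=T, B1=F, B2=T, B2=F, B3=T, B3=F, B4=T, B4=F, B5=T, B5=F, B6=T, B6=F, B7=F, B8=F, B9=T, B9=F (16 outcomes)
every size-1 subset falls short of the 16 outcomes (best: 9/16)
every size-2 subset falls short of the 16 outcomes (best: 14/16)
the canonical winner is {3, 4, 5}: size 3, full 16-outcome coverage, earliest index list among size-3 covers

Answer: 3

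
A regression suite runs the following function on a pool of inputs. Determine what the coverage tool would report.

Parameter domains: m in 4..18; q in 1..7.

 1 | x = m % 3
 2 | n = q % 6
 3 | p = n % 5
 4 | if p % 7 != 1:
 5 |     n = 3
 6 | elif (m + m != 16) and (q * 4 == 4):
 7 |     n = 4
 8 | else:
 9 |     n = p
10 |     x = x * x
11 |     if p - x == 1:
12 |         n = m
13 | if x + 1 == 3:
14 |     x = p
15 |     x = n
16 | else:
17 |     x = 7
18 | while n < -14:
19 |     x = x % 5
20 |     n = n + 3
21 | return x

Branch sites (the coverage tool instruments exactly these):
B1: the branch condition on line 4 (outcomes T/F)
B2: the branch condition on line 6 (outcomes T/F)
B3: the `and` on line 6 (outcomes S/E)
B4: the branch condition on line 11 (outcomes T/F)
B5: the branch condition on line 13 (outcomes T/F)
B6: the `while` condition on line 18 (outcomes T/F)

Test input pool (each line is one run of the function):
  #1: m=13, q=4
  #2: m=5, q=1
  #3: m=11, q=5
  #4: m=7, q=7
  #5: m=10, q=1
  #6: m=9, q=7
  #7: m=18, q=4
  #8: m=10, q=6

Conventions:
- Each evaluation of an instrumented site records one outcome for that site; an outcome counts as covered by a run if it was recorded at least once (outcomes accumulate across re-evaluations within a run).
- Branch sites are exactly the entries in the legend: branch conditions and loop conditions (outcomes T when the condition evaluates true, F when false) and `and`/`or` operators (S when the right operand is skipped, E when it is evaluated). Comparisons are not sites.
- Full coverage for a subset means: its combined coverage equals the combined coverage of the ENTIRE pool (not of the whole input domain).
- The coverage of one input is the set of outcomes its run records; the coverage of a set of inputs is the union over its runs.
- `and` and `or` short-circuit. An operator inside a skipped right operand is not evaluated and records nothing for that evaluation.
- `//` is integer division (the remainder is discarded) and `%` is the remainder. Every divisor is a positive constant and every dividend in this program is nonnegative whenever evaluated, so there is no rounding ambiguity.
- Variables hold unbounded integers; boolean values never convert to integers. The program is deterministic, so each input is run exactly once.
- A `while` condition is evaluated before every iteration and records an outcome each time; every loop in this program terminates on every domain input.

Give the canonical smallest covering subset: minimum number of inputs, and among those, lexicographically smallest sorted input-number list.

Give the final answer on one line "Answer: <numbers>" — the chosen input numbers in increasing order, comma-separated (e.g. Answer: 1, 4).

input #1 (m=13, q=4): covers B1=T, B5=F, B6=F
input #2 (m=5, q=1): covers B1=F, B2=T, B3=E, B5=T, B6=F
input #3 (m=11, q=5): covers B1=T, B5=T, B6=F
input #4 (m=7, q=7): covers B1=F, B2=F, B3=E, B4=F, B5=F, B6=F
input #5 (m=10, q=1): covers B1=F, B2=T, B3=E, B5=F, B6=F
input #6 (m=9, q=7): covers B1=F, B2=F, B3=E, B4=T, B5=F, B6=F
input #7 (m=18, q=4): covers B1=T, B5=F, B6=F
input #8 (m=10, q=6): covers B1=T, B5=F, B6=F
together the pool reaches 10 outcomes: B1=T, B1=F, B2=T, B2=F, B3=E, B4=T, B4=F, B5=T, B5=F, B6=F
every size-1 subset falls short of the 10 outcomes (best: 6/10)
every size-2 subset falls short of the 10 outcomes (best: 8/10)
every size-3 subset falls short of the 10 outcomes (best: 9/10)
the canonical winner is {1, 2, 4, 6}: size 4, full 10-outcome coverage, earliest index list among size-4 covers

Answer: 1, 2, 4, 6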